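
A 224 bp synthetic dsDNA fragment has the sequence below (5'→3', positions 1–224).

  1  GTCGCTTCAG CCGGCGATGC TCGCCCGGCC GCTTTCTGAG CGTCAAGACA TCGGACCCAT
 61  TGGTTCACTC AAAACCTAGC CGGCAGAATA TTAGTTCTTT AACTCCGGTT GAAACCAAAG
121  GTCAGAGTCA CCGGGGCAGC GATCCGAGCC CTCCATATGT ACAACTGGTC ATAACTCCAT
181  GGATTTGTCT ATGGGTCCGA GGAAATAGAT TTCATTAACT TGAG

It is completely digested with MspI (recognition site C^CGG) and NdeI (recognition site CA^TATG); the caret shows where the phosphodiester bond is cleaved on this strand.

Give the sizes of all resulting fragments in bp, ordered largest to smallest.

MspI sites (CCGG) start at positions 11, 25, 80, 105, 131.
MspI cuts after the first base of each site, so after positions 11, 25, 80, 105, 131.
The NdeI site (CATATG) starts at position 154.
NdeI cuts after base 2 of each site, so after position 155.
Combined cut positions: 11, 25, 80, 105, 131, 155.
Linear molecule, 6 cuts → 7 fragments:
  1–11 → 11 bp
  12–25 → 14 bp
  26–80 → 55 bp
  81–105 → 25 bp
  106–131 → 26 bp
  132–155 → 24 bp
  156–224 → 69 bp
Sorted largest to smallest: 69, 55, 26, 25, 24, 14, 11 bp.

69, 55, 26, 25, 24, 14, 11 bp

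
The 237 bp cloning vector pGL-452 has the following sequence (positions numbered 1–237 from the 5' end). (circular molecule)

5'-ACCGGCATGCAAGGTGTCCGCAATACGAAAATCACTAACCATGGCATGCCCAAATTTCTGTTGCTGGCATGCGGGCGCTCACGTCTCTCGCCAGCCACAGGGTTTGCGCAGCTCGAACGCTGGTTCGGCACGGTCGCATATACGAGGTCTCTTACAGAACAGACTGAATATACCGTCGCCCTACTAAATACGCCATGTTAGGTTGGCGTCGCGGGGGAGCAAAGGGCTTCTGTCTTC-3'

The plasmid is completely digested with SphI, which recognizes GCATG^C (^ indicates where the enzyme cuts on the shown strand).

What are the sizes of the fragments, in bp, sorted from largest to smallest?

175, 39, 23 bp

SphI sites (GCATGC) start at positions 5, 44, 67.
SphI cuts after base 5 of each site (before the last base), so after positions 9, 48, 71.
Circular molecule, 3 cuts → 3 fragments:
  10–48 → 39 bp
  49–71 → 23 bp
  72–237 then 1–9 → 166 + 9 = 175 bp
Sorted largest to smallest: 175, 39, 23 bp.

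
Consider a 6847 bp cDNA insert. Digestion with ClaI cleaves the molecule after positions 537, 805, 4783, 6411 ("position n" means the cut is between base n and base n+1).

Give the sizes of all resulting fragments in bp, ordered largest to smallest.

3978, 1628, 537, 436, 268 bp

Linear molecule, 4 cuts → 5 fragments:
  537 − 0 = 537 bp
  805 − 537 = 268 bp
  4783 − 805 = 3978 bp
  6411 − 4783 = 1628 bp
  6847 − 6411 = 436 bp
Sorted largest to smallest: 3978, 1628, 537, 436, 268 bp.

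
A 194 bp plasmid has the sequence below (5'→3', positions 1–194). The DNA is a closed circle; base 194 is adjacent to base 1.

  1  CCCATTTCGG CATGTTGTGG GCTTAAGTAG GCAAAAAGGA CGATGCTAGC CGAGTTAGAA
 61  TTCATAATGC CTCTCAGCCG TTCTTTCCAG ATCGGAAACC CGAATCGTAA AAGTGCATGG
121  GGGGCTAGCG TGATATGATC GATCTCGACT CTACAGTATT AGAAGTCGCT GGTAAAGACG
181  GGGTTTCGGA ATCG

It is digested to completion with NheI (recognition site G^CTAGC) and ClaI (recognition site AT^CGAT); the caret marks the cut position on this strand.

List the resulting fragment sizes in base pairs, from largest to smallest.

NheI sites (GCTAGC) start at positions 45, 124.
NheI cuts after the first base of each site, so after positions 45, 124.
The ClaI site (ATCGAT) starts at position 138.
ClaI cuts after base 2 of each site, so after position 139.
Combined cut positions: 45, 124, 139.
Circular molecule, 3 cuts → 3 fragments:
  46–124 → 79 bp
  125–139 → 15 bp
  140–194 then 1–45 → 55 + 45 = 100 bp
Sorted largest to smallest: 100, 79, 15 bp.

100, 79, 15 bp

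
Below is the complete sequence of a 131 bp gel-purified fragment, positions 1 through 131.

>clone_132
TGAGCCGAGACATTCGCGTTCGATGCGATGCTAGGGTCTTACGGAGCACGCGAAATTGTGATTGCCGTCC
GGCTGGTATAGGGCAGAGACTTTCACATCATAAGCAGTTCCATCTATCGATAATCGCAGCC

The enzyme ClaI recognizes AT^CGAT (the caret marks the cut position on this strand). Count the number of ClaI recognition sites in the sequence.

1

ATCGAT occurs starting at position 116.
ClaI cuts at 1 site.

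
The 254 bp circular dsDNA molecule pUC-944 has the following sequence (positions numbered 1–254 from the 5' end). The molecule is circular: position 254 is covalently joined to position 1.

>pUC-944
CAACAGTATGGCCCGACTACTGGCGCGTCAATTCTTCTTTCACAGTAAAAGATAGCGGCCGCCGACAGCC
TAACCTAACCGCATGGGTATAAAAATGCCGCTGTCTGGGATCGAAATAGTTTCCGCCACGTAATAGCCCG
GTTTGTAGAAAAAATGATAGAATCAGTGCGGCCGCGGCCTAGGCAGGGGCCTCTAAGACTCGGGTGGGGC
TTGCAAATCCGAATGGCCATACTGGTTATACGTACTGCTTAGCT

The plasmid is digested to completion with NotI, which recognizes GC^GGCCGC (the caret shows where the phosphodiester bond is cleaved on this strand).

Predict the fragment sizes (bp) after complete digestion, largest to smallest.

141, 113 bp

NotI sites (GCGGCCGC) start at positions 55, 168.
NotI cuts after base 2 of each site, so after positions 56, 169.
Circular molecule, 2 cuts → 2 fragments:
  57–169 → 113 bp
  170–254 then 1–56 → 85 + 56 = 141 bp
Sorted largest to smallest: 141, 113 bp.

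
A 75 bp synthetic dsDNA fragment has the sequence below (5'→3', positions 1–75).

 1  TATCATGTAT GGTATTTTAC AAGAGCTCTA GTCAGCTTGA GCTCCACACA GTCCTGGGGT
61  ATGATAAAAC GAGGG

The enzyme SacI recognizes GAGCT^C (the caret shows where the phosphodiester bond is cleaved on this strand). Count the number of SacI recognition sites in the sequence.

GAGCTC occurs starting at positions 23, 39.
SacI cuts at 2 sites.

2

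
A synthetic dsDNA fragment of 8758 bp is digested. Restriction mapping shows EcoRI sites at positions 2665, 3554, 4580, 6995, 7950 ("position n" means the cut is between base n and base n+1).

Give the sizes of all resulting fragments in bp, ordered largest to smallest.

Linear molecule, 5 cuts → 6 fragments:
  2665 − 0 = 2665 bp
  3554 − 2665 = 889 bp
  4580 − 3554 = 1026 bp
  6995 − 4580 = 2415 bp
  7950 − 6995 = 955 bp
  8758 − 7950 = 808 bp
Sorted largest to smallest: 2665, 2415, 1026, 955, 889, 808 bp.

2665, 2415, 1026, 955, 889, 808 bp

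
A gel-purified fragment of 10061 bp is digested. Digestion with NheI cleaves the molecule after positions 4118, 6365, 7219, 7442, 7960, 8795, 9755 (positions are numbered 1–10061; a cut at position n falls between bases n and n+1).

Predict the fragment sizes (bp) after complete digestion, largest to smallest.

Linear molecule, 7 cuts → 8 fragments:
  4118 − 0 = 4118 bp
  6365 − 4118 = 2247 bp
  7219 − 6365 = 854 bp
  7442 − 7219 = 223 bp
  7960 − 7442 = 518 bp
  8795 − 7960 = 835 bp
  9755 − 8795 = 960 bp
  10061 − 9755 = 306 bp
Sorted largest to smallest: 4118, 2247, 960, 854, 835, 518, 306, 223 bp.

4118, 2247, 960, 854, 835, 518, 306, 223 bp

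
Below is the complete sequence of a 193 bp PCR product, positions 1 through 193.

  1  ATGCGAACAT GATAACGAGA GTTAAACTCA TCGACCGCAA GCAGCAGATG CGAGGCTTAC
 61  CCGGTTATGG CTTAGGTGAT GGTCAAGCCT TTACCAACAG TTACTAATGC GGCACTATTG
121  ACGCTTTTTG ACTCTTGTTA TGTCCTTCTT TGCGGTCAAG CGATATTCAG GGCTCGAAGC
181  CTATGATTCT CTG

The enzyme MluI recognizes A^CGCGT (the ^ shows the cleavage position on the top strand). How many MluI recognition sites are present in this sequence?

No occurrence of ACGCGT is present in the sequence.
MluI does not cut: 0 sites.

0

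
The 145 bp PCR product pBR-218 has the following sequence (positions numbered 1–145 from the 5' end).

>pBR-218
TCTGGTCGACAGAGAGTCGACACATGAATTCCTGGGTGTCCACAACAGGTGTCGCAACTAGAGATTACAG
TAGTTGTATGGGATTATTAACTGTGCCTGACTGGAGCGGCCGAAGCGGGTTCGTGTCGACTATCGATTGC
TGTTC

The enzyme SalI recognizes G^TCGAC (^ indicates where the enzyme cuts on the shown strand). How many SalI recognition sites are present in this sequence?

GTCGAC occurs starting at positions 5, 16, 125.
SalI cuts at 3 sites.

3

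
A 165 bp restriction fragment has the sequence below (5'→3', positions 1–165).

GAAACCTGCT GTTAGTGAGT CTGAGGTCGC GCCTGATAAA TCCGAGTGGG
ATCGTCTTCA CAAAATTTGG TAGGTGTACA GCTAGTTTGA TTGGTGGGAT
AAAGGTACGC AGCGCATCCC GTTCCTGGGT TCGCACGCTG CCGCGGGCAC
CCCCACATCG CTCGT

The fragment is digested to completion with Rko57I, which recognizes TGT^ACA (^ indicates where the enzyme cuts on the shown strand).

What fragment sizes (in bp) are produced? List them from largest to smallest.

88, 77 bp

The Rko57I site (TGTACA) starts at position 75.
Rko57I cuts after base 3 of each site, so after position 77.
Linear molecule, 1 cut → 2 fragments:
  1–77 → 77 bp
  78–165 → 88 bp
Sorted largest to smallest: 88, 77 bp.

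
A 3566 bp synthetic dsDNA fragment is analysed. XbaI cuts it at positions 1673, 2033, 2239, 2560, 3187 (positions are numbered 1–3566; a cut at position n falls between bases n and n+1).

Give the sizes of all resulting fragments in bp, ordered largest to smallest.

1673, 627, 379, 360, 321, 206 bp

Linear molecule, 5 cuts → 6 fragments:
  1673 − 0 = 1673 bp
  2033 − 1673 = 360 bp
  2239 − 2033 = 206 bp
  2560 − 2239 = 321 bp
  3187 − 2560 = 627 bp
  3566 − 3187 = 379 bp
Sorted largest to smallest: 1673, 627, 379, 360, 321, 206 bp.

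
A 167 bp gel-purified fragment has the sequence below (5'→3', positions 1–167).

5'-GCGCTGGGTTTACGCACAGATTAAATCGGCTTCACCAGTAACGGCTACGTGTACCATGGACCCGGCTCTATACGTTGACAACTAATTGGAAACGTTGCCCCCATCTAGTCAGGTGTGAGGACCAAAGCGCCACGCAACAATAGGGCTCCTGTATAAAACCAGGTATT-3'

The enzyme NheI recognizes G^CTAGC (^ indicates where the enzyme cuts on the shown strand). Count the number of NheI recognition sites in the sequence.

0

No occurrence of GCTAGC is present in the sequence.
NheI does not cut: 0 sites.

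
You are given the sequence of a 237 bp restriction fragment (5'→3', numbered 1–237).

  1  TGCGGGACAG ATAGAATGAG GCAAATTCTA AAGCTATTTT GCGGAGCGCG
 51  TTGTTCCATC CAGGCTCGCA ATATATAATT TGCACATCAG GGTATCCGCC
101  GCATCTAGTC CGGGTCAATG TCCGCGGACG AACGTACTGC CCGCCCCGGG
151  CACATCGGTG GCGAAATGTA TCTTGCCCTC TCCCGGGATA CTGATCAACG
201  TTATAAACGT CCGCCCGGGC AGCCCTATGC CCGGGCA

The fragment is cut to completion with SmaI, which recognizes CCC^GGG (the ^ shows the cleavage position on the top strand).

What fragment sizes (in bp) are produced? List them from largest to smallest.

147, 37, 32, 16, 5 bp

SmaI sites (CCCGGG) start at positions 145, 182, 214, 230.
SmaI cuts after base 3 of each site, so after positions 147, 184, 216, 232.
Linear molecule, 4 cuts → 5 fragments:
  1–147 → 147 bp
  148–184 → 37 bp
  185–216 → 32 bp
  217–232 → 16 bp
  233–237 → 5 bp
Sorted largest to smallest: 147, 37, 32, 16, 5 bp.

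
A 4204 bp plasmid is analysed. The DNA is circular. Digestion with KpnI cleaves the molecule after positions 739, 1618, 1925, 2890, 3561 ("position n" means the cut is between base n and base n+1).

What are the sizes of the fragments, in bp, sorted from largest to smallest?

Circular molecule, 5 cuts → 5 fragments:
  1618 − 739 = 879 bp
  1925 − 1618 = 307 bp
  2890 − 1925 = 965 bp
  3561 − 2890 = 671 bp
  wrap: 4204 − 3561 + 739 = 1382 bp
Sorted largest to smallest: 1382, 965, 879, 671, 307 bp.

1382, 965, 879, 671, 307 bp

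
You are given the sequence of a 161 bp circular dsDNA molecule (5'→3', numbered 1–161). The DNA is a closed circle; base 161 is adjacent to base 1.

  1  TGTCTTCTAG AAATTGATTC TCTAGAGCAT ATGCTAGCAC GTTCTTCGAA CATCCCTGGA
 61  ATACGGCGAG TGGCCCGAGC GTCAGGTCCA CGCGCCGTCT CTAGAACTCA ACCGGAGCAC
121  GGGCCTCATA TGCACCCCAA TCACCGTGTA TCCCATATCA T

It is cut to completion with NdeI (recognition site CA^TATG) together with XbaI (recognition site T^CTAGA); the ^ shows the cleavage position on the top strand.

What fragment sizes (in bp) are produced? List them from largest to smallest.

71, 39, 28, 15, 8 bp

NdeI sites (CATATG) start at positions 28, 127.
NdeI cuts after base 2 of each site, so after positions 29, 128.
XbaI sites (TCTAGA) start at positions 6, 21, 100.
XbaI cuts after the first base of each site, so after positions 6, 21, 100.
Combined cut positions: 6, 21, 29, 100, 128.
Circular molecule, 5 cuts → 5 fragments:
  7–21 → 15 bp
  22–29 → 8 bp
  30–100 → 71 bp
  101–128 → 28 bp
  129–161 then 1–6 → 33 + 6 = 39 bp
Sorted largest to smallest: 71, 39, 28, 15, 8 bp.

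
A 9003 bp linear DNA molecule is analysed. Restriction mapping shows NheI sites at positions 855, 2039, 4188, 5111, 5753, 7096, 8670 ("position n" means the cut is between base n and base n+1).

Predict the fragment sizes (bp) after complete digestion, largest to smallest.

2149, 1574, 1343, 1184, 923, 855, 642, 333 bp

Linear molecule, 7 cuts → 8 fragments:
  855 − 0 = 855 bp
  2039 − 855 = 1184 bp
  4188 − 2039 = 2149 bp
  5111 − 4188 = 923 bp
  5753 − 5111 = 642 bp
  7096 − 5753 = 1343 bp
  8670 − 7096 = 1574 bp
  9003 − 8670 = 333 bp
Sorted largest to smallest: 2149, 1574, 1343, 1184, 923, 855, 642, 333 bp.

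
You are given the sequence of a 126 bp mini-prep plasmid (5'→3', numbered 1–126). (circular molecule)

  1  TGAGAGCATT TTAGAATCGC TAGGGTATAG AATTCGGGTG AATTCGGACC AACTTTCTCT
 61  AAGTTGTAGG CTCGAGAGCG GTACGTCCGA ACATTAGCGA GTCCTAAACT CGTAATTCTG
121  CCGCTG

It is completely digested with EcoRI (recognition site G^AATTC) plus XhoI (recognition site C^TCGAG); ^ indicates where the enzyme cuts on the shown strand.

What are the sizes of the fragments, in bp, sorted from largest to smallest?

85, 31, 10 bp

EcoRI sites (GAATTC) start at positions 30, 40.
EcoRI cuts after the first base of each site, so after positions 30, 40.
The XhoI site (CTCGAG) starts at position 71.
XhoI cuts after the first base of each site, so after position 71.
Combined cut positions: 30, 40, 71.
Circular molecule, 3 cuts → 3 fragments:
  31–40 → 10 bp
  41–71 → 31 bp
  72–126 then 1–30 → 55 + 30 = 85 bp
Sorted largest to smallest: 85, 31, 10 bp.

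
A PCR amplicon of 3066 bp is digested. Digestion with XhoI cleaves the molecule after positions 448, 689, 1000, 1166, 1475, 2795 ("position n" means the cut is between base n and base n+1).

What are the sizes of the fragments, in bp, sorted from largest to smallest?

Linear molecule, 6 cuts → 7 fragments:
  448 − 0 = 448 bp
  689 − 448 = 241 bp
  1000 − 689 = 311 bp
  1166 − 1000 = 166 bp
  1475 − 1166 = 309 bp
  2795 − 1475 = 1320 bp
  3066 − 2795 = 271 bp
Sorted largest to smallest: 1320, 448, 311, 309, 271, 241, 166 bp.

1320, 448, 311, 309, 271, 241, 166 bp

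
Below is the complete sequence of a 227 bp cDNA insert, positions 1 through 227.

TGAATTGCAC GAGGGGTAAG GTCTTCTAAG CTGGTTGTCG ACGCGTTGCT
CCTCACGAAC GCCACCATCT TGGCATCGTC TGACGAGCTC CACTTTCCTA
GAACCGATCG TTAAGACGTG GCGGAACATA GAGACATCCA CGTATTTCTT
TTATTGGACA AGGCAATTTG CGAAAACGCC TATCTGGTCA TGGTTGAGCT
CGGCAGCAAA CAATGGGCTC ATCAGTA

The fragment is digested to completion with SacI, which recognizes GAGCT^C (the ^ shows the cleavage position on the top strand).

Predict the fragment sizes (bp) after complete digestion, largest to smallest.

SacI sites (GAGCTC) start at positions 85, 196.
SacI cuts after base 5 of each site (before the last base), so after positions 89, 200.
Linear molecule, 2 cuts → 3 fragments:
  1–89 → 89 bp
  90–200 → 111 bp
  201–227 → 27 bp
Sorted largest to smallest: 111, 89, 27 bp.

111, 89, 27 bp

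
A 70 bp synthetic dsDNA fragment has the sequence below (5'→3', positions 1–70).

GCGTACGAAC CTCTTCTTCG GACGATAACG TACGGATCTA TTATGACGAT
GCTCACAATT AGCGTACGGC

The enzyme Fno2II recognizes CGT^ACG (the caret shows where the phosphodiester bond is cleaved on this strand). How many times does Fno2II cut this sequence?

CGTACG occurs starting at positions 2, 29, 63.
Fno2II cuts at 3 sites.

3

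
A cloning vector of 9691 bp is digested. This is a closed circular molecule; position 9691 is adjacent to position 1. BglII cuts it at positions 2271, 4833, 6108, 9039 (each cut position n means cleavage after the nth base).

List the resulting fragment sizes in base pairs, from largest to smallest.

Circular molecule, 4 cuts → 4 fragments:
  4833 − 2271 = 2562 bp
  6108 − 4833 = 1275 bp
  9039 − 6108 = 2931 bp
  wrap: 9691 − 9039 + 2271 = 2923 bp
Sorted largest to smallest: 2931, 2923, 2562, 1275 bp.

2931, 2923, 2562, 1275 bp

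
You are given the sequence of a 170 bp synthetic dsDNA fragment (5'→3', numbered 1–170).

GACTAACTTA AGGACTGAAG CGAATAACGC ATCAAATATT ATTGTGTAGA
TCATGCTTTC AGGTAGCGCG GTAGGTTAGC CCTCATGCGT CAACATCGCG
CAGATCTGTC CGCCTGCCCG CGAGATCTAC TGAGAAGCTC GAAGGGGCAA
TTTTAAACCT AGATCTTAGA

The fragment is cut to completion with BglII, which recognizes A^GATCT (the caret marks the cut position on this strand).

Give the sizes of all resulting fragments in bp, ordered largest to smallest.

BglII sites (AGATCT) start at positions 102, 123, 161.
BglII cuts after the first base of each site, so after positions 102, 123, 161.
Linear molecule, 3 cuts → 4 fragments:
  1–102 → 102 bp
  103–123 → 21 bp
  124–161 → 38 bp
  162–170 → 9 bp
Sorted largest to smallest: 102, 38, 21, 9 bp.

102, 38, 21, 9 bp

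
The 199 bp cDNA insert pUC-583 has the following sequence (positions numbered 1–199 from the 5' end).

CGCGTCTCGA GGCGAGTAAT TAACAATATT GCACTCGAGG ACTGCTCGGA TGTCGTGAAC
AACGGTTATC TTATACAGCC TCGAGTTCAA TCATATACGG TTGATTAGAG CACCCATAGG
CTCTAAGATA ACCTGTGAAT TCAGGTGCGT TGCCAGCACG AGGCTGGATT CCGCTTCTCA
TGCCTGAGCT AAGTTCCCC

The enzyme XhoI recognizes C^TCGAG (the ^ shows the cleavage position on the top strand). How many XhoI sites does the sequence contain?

3

CTCGAG occurs starting at positions 6, 34, 80.
XhoI cuts at 3 sites.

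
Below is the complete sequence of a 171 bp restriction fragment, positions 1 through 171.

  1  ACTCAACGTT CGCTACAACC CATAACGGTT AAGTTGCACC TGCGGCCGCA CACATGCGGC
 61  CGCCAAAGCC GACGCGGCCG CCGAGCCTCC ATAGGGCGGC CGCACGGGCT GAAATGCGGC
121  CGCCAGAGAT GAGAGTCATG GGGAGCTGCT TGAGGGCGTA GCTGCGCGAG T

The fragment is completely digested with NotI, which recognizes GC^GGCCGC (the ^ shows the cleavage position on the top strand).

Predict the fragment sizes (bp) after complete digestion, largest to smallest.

NotI sites (GCGGCCGC) start at positions 42, 56, 74, 96, 116.
NotI cuts after base 2 of each site, so after positions 43, 57, 75, 97, 117.
Linear molecule, 5 cuts → 6 fragments:
  1–43 → 43 bp
  44–57 → 14 bp
  58–75 → 18 bp
  76–97 → 22 bp
  98–117 → 20 bp
  118–171 → 54 bp
Sorted largest to smallest: 54, 43, 22, 20, 18, 14 bp.

54, 43, 22, 20, 18, 14 bp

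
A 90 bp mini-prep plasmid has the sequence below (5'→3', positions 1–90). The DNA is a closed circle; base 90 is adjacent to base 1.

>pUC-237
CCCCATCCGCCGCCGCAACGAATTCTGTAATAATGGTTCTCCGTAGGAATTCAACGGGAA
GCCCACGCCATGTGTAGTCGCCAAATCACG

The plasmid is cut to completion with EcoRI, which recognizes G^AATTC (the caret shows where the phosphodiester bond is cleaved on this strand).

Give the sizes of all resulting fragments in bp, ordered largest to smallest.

63, 27 bp

EcoRI sites (GAATTC) start at positions 20, 47.
EcoRI cuts after the first base of each site, so after positions 20, 47.
Circular molecule, 2 cuts → 2 fragments:
  21–47 → 27 bp
  48–90 then 1–20 → 43 + 20 = 63 bp
Sorted largest to smallest: 63, 27 bp.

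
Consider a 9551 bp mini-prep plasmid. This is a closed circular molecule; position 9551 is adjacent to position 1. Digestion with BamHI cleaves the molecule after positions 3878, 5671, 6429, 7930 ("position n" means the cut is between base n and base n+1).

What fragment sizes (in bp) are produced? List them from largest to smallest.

5499, 1793, 1501, 758 bp

Circular molecule, 4 cuts → 4 fragments:
  5671 − 3878 = 1793 bp
  6429 − 5671 = 758 bp
  7930 − 6429 = 1501 bp
  wrap: 9551 − 7930 + 3878 = 5499 bp
Sorted largest to smallest: 5499, 1793, 1501, 758 bp.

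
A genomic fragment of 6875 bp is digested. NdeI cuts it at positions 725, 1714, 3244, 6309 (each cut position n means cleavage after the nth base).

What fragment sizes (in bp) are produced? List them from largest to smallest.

Linear molecule, 4 cuts → 5 fragments:
  725 − 0 = 725 bp
  1714 − 725 = 989 bp
  3244 − 1714 = 1530 bp
  6309 − 3244 = 3065 bp
  6875 − 6309 = 566 bp
Sorted largest to smallest: 3065, 1530, 989, 725, 566 bp.

3065, 1530, 989, 725, 566 bp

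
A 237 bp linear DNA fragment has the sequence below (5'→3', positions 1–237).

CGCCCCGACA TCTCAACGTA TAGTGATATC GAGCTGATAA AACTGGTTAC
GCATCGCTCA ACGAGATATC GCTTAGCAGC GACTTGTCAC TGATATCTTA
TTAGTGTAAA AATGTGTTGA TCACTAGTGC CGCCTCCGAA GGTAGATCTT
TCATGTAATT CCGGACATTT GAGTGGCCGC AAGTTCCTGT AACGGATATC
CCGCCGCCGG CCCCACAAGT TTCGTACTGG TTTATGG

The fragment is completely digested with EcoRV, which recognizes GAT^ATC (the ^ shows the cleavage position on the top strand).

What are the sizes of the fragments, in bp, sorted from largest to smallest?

EcoRV sites (GATATC) start at positions 25, 65, 92, 195.
EcoRV cuts after base 3 of each site, so after positions 27, 67, 94, 197.
Linear molecule, 4 cuts → 5 fragments:
  1–27 → 27 bp
  28–67 → 40 bp
  68–94 → 27 bp
  95–197 → 103 bp
  198–237 → 40 bp
Sorted largest to smallest: 103, 40, 40, 27, 27 bp.

103, 40, 40, 27, 27 bp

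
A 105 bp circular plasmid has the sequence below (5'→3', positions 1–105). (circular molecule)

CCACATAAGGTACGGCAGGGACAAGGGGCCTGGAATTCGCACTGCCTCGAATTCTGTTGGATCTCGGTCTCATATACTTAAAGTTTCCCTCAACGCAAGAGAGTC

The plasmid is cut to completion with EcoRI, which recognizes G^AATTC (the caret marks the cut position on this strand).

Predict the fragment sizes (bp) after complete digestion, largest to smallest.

89, 16 bp

EcoRI sites (GAATTC) start at positions 33, 49.
EcoRI cuts after the first base of each site, so after positions 33, 49.
Circular molecule, 2 cuts → 2 fragments:
  34–49 → 16 bp
  50–105 then 1–33 → 56 + 33 = 89 bp
Sorted largest to smallest: 89, 16 bp.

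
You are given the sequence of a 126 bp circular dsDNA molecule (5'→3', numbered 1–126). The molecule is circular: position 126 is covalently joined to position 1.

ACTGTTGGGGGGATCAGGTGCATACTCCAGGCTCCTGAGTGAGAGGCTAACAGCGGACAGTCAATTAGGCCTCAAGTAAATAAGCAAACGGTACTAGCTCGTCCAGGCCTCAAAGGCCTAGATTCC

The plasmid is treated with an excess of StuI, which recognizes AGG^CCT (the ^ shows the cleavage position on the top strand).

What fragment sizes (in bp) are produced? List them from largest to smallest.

StuI sites (AGGCCT) start at positions 67, 105, 114.
StuI cuts after base 3 of each site, so after positions 69, 107, 116.
Circular molecule, 3 cuts → 3 fragments:
  70–107 → 38 bp
  108–116 → 9 bp
  117–126 then 1–69 → 10 + 69 = 79 bp
Sorted largest to smallest: 79, 38, 9 bp.

79, 38, 9 bp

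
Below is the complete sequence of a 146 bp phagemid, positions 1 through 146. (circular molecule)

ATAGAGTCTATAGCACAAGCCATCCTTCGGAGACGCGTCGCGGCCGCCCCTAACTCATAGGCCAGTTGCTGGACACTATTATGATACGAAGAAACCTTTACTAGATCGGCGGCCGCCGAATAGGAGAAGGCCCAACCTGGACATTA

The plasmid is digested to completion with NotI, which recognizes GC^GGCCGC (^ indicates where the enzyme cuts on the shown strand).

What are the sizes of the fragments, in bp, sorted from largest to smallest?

77, 69 bp

NotI sites (GCGGCCGC) start at positions 40, 109.
NotI cuts after base 2 of each site, so after positions 41, 110.
Circular molecule, 2 cuts → 2 fragments:
  42–110 → 69 bp
  111–146 then 1–41 → 36 + 41 = 77 bp
Sorted largest to smallest: 77, 69 bp.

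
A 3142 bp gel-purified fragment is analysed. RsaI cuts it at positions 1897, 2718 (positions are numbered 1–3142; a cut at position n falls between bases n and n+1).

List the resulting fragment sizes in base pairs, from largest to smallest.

1897, 821, 424 bp

Linear molecule, 2 cuts → 3 fragments:
  1897 − 0 = 1897 bp
  2718 − 1897 = 821 bp
  3142 − 2718 = 424 bp
Sorted largest to smallest: 1897, 821, 424 bp.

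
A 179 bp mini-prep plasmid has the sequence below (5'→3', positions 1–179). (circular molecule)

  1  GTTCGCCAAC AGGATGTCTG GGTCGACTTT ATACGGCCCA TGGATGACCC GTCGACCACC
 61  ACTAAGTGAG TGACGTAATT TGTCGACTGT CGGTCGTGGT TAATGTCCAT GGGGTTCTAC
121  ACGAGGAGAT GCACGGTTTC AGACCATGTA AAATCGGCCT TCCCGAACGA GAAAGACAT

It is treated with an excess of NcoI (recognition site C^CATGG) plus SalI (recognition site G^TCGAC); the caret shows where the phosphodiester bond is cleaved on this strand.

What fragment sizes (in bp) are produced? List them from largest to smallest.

NcoI sites (CCATGG) start at positions 38, 107.
NcoI cuts after the first base of each site, so after positions 38, 107.
SalI sites (GTCGAC) start at positions 22, 51, 82.
SalI cuts after the first base of each site, so after positions 22, 51, 82.
Combined cut positions: 22, 38, 51, 82, 107.
Circular molecule, 5 cuts → 5 fragments:
  23–38 → 16 bp
  39–51 → 13 bp
  52–82 → 31 bp
  83–107 → 25 bp
  108–179 then 1–22 → 72 + 22 = 94 bp
Sorted largest to smallest: 94, 31, 25, 16, 13 bp.

94, 31, 25, 16, 13 bp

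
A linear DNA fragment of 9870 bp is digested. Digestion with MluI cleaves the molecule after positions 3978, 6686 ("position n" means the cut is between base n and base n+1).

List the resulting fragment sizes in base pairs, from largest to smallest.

3978, 3184, 2708 bp

Linear molecule, 2 cuts → 3 fragments:
  3978 − 0 = 3978 bp
  6686 − 3978 = 2708 bp
  9870 − 6686 = 3184 bp
Sorted largest to smallest: 3978, 3184, 2708 bp.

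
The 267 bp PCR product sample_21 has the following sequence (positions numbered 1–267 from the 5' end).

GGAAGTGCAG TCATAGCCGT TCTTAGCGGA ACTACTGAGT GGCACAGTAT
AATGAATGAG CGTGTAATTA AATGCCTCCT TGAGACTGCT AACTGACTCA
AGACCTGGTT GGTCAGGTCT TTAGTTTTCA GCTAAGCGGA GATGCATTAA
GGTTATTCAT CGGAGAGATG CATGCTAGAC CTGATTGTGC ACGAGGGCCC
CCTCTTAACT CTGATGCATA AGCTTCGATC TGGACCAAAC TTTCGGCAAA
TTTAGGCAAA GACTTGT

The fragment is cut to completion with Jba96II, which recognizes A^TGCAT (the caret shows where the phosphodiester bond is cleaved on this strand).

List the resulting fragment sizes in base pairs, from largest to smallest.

142, 53, 46, 26 bp

Jba96II sites (ATGCAT) start at positions 142, 168, 214.
Jba96II cuts after the first base of each site, so after positions 142, 168, 214.
Linear molecule, 3 cuts → 4 fragments:
  1–142 → 142 bp
  143–168 → 26 bp
  169–214 → 46 bp
  215–267 → 53 bp
Sorted largest to smallest: 142, 53, 46, 26 bp.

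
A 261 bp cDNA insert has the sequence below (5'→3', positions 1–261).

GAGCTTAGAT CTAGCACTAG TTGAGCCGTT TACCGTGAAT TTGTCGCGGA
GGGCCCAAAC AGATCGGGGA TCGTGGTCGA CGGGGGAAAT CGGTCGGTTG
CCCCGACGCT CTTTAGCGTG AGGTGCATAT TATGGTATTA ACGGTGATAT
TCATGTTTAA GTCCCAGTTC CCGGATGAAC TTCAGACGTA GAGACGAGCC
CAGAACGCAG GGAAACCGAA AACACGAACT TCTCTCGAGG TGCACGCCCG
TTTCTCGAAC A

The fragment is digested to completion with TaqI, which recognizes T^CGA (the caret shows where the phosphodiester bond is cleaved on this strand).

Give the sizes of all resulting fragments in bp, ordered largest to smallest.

TaqI sites (TCGA) start at positions 77, 235, 255.
TaqI cuts after the first base of each site, so after positions 77, 235, 255.
Linear molecule, 3 cuts → 4 fragments:
  1–77 → 77 bp
  78–235 → 158 bp
  236–255 → 20 bp
  256–261 → 6 bp
Sorted largest to smallest: 158, 77, 20, 6 bp.

158, 77, 20, 6 bp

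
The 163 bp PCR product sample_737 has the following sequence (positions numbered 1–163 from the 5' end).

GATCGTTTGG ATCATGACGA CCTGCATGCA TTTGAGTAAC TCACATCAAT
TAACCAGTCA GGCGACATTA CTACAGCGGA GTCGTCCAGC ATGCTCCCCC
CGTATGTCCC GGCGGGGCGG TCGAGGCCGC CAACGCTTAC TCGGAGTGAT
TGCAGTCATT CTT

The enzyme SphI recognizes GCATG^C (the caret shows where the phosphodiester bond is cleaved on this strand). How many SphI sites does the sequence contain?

GCATGC occurs starting at positions 24, 89.
SphI cuts at 2 sites.

2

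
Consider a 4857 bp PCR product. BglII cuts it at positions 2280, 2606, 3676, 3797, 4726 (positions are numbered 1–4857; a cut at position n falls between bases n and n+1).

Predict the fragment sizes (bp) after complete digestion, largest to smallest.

2280, 1070, 929, 326, 131, 121 bp

Linear molecule, 5 cuts → 6 fragments:
  2280 − 0 = 2280 bp
  2606 − 2280 = 326 bp
  3676 − 2606 = 1070 bp
  3797 − 3676 = 121 bp
  4726 − 3797 = 929 bp
  4857 − 4726 = 131 bp
Sorted largest to smallest: 2280, 1070, 929, 326, 131, 121 bp.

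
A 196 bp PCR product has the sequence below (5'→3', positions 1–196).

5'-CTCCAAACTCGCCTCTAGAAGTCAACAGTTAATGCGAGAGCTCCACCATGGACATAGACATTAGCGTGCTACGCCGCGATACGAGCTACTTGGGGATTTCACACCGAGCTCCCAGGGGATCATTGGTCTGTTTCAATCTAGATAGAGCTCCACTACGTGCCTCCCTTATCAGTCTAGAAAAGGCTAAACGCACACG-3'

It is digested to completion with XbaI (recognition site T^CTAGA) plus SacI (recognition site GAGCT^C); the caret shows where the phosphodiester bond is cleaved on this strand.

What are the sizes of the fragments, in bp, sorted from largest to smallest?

68, 28, 27, 24, 23, 14, 12 bp

XbaI sites (TCTAGA) start at positions 14, 137, 173.
XbaI cuts after the first base of each site, so after positions 14, 137, 173.
SacI sites (GAGCTC) start at positions 38, 106, 145.
SacI cuts after base 5 of each site (before the last base), so after positions 42, 110, 149.
Combined cut positions: 14, 42, 110, 137, 149, 173.
Linear molecule, 6 cuts → 7 fragments:
  1–14 → 14 bp
  15–42 → 28 bp
  43–110 → 68 bp
  111–137 → 27 bp
  138–149 → 12 bp
  150–173 → 24 bp
  174–196 → 23 bp
Sorted largest to smallest: 68, 28, 27, 24, 23, 14, 12 bp.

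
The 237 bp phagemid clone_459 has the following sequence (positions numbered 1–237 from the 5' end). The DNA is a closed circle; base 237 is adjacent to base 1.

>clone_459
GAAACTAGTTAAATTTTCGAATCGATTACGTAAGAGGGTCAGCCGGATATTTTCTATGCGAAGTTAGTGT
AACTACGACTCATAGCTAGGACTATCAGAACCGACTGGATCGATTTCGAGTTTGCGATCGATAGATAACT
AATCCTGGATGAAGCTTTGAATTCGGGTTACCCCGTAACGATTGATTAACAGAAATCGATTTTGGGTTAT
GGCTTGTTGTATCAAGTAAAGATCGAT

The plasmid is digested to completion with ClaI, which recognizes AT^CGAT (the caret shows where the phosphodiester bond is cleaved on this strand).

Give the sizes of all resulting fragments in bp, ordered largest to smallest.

88, 68, 37, 26, 18 bp

ClaI sites (ATCGAT) start at positions 21, 109, 127, 195, 232.
ClaI cuts after base 2 of each site, so after positions 22, 110, 128, 196, 233.
Circular molecule, 5 cuts → 5 fragments:
  23–110 → 88 bp
  111–128 → 18 bp
  129–196 → 68 bp
  197–233 → 37 bp
  234–237 then 1–22 → 4 + 22 = 26 bp
Sorted largest to smallest: 88, 68, 37, 26, 18 bp.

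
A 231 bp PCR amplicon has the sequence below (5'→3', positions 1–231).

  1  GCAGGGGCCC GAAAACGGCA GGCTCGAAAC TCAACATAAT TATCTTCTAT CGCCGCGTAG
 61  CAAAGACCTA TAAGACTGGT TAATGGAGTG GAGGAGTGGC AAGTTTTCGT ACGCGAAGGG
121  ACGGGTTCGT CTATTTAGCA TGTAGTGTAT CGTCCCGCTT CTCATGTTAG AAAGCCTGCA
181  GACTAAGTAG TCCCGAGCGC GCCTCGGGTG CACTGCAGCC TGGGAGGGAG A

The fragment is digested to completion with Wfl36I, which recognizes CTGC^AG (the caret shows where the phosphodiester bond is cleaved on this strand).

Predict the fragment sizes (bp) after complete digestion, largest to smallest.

Wfl36I sites (CTGCAG) start at positions 176, 213.
Wfl36I cuts after base 4 of each site, so after positions 179, 216.
Linear molecule, 2 cuts → 3 fragments:
  1–179 → 179 bp
  180–216 → 37 bp
  217–231 → 15 bp
Sorted largest to smallest: 179, 37, 15 bp.

179, 37, 15 bp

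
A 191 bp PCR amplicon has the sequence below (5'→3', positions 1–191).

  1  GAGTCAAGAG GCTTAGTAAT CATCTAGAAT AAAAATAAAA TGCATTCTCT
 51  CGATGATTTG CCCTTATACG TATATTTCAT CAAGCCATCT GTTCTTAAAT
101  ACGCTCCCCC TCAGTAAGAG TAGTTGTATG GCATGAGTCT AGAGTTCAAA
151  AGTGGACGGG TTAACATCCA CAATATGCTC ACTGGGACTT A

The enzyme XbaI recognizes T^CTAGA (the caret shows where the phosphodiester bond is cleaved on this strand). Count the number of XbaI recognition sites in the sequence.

TCTAGA occurs starting at positions 23, 138.
XbaI cuts at 2 sites.

2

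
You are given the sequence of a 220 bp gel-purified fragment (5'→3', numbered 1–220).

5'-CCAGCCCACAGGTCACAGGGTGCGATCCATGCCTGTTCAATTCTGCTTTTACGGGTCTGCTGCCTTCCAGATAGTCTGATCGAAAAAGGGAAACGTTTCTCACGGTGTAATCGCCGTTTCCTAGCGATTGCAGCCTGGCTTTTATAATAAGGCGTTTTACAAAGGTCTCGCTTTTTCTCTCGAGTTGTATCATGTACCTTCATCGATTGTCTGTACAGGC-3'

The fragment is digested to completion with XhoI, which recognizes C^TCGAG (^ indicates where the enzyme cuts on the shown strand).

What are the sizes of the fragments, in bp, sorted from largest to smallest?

The XhoI site (CTCGAG) starts at position 179.
XhoI cuts after the first base of each site, so after position 179.
Linear molecule, 1 cut → 2 fragments:
  1–179 → 179 bp
  180–220 → 41 bp
Sorted largest to smallest: 179, 41 bp.

179, 41 bp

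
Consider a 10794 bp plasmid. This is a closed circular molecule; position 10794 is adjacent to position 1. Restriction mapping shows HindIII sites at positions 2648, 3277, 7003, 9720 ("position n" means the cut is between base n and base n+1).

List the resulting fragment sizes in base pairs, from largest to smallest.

3726, 3722, 2717, 629 bp

Circular molecule, 4 cuts → 4 fragments:
  3277 − 2648 = 629 bp
  7003 − 3277 = 3726 bp
  9720 − 7003 = 2717 bp
  wrap: 10794 − 9720 + 2648 = 3722 bp
Sorted largest to smallest: 3726, 3722, 2717, 629 bp.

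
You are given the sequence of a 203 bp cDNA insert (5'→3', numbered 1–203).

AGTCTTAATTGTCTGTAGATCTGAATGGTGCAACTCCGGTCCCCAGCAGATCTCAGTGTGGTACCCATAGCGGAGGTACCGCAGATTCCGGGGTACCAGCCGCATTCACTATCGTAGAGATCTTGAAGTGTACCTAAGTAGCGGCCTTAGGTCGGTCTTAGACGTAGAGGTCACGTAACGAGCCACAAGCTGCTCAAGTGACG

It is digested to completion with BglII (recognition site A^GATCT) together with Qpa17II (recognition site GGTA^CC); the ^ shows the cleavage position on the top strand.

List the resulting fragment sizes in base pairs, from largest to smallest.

BglII sites (AGATCT) start at positions 17, 48, 118.
BglII cuts after the first base of each site, so after positions 17, 48, 118.
Qpa17II sites (GGTACC) start at positions 60, 75, 92.
Qpa17II cuts after base 4 of each site, so after positions 63, 78, 95.
Combined cut positions: 17, 48, 63, 78, 95, 118.
Linear molecule, 6 cuts → 7 fragments:
  1–17 → 17 bp
  18–48 → 31 bp
  49–63 → 15 bp
  64–78 → 15 bp
  79–95 → 17 bp
  96–118 → 23 bp
  119–203 → 85 bp
Sorted largest to smallest: 85, 31, 23, 17, 17, 15, 15 bp.

85, 31, 23, 17, 17, 15, 15 bp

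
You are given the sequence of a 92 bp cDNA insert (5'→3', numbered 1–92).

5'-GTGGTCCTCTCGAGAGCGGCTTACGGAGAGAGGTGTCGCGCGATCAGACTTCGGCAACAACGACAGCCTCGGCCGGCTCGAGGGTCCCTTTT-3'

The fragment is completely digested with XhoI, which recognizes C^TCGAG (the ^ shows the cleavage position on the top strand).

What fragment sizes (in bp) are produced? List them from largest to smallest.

XhoI sites (CTCGAG) start at positions 9, 77.
XhoI cuts after the first base of each site, so after positions 9, 77.
Linear molecule, 2 cuts → 3 fragments:
  1–9 → 9 bp
  10–77 → 68 bp
  78–92 → 15 bp
Sorted largest to smallest: 68, 15, 9 bp.

68, 15, 9 bp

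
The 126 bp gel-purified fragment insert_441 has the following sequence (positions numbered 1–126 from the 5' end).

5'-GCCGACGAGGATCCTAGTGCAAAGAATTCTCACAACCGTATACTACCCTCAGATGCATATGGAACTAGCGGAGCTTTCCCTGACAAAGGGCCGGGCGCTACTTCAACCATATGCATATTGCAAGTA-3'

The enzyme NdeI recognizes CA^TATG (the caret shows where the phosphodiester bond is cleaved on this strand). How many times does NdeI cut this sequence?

2

CATATG occurs starting at positions 56, 108.
NdeI cuts at 2 sites.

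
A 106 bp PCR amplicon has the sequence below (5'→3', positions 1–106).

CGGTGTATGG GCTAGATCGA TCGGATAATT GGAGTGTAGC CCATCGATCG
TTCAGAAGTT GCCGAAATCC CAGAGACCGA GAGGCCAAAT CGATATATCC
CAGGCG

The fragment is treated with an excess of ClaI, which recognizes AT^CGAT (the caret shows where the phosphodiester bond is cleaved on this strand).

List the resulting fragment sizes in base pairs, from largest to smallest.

46, 27, 17, 16 bp

ClaI sites (ATCGAT) start at positions 16, 43, 89.
ClaI cuts after base 2 of each site, so after positions 17, 44, 90.
Linear molecule, 3 cuts → 4 fragments:
  1–17 → 17 bp
  18–44 → 27 bp
  45–90 → 46 bp
  91–106 → 16 bp
Sorted largest to smallest: 46, 27, 17, 16 bp.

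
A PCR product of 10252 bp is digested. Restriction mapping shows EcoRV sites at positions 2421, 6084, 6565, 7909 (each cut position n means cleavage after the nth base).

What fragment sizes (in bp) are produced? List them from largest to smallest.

Linear molecule, 4 cuts → 5 fragments:
  2421 − 0 = 2421 bp
  6084 − 2421 = 3663 bp
  6565 − 6084 = 481 bp
  7909 − 6565 = 1344 bp
  10252 − 7909 = 2343 bp
Sorted largest to smallest: 3663, 2421, 2343, 1344, 481 bp.

3663, 2421, 2343, 1344, 481 bp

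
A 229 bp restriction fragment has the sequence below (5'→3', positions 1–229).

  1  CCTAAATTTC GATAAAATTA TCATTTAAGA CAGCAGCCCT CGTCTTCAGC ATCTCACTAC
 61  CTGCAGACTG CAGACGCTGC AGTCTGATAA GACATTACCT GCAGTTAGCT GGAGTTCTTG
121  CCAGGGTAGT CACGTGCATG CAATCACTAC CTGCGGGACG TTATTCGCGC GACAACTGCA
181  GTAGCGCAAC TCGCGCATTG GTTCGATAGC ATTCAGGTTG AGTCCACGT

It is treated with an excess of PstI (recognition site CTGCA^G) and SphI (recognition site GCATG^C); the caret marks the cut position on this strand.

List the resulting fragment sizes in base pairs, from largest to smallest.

PstI sites (CTGCAG) start at positions 61, 68, 77, 99, 176.
PstI cuts after base 5 of each site (before the last base), so after positions 65, 72, 81, 103, 180.
The SphI site (GCATGC) starts at position 136.
SphI cuts after base 5 of each site (before the last base), so after position 140.
Combined cut positions: 65, 72, 81, 103, 140, 180.
Linear molecule, 6 cuts → 7 fragments:
  1–65 → 65 bp
  66–72 → 7 bp
  73–81 → 9 bp
  82–103 → 22 bp
  104–140 → 37 bp
  141–180 → 40 bp
  181–229 → 49 bp
Sorted largest to smallest: 65, 49, 40, 37, 22, 9, 7 bp.

65, 49, 40, 37, 22, 9, 7 bp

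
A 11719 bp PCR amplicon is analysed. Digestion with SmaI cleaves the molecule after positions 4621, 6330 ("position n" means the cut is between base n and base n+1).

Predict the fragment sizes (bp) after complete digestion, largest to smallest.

5389, 4621, 1709 bp

Linear molecule, 2 cuts → 3 fragments:
  4621 − 0 = 4621 bp
  6330 − 4621 = 1709 bp
  11719 − 6330 = 5389 bp
Sorted largest to smallest: 5389, 4621, 1709 bp.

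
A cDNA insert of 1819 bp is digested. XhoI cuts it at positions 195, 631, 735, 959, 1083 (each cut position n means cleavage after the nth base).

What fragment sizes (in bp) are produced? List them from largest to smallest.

736, 436, 224, 195, 124, 104 bp

Linear molecule, 5 cuts → 6 fragments:
  195 − 0 = 195 bp
  631 − 195 = 436 bp
  735 − 631 = 104 bp
  959 − 735 = 224 bp
  1083 − 959 = 124 bp
  1819 − 1083 = 736 bp
Sorted largest to smallest: 736, 436, 224, 195, 124, 104 bp.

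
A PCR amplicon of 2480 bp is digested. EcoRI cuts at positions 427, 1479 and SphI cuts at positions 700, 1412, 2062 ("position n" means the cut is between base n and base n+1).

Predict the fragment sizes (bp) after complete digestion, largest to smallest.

712, 583, 427, 418, 273, 67 bp

Combined cut positions (sorted): 427, 700, 1412, 1479, 2062.
Linear molecule, 5 cuts → 6 fragments:
  427 − 0 = 427 bp
  700 − 427 = 273 bp
  1412 − 700 = 712 bp
  1479 − 1412 = 67 bp
  2062 − 1479 = 583 bp
  2480 − 2062 = 418 bp
Sorted largest to smallest: 712, 583, 427, 418, 273, 67 bp.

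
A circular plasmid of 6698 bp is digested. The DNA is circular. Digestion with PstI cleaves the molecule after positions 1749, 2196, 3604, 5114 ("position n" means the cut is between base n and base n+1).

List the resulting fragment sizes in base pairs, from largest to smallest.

Circular molecule, 4 cuts → 4 fragments:
  2196 − 1749 = 447 bp
  3604 − 2196 = 1408 bp
  5114 − 3604 = 1510 bp
  wrap: 6698 − 5114 + 1749 = 3333 bp
Sorted largest to smallest: 3333, 1510, 1408, 447 bp.

3333, 1510, 1408, 447 bp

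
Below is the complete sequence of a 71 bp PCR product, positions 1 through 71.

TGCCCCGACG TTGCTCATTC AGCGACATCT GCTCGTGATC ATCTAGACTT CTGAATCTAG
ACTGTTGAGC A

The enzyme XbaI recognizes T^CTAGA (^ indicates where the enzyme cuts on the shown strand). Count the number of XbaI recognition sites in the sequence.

2

TCTAGA occurs starting at positions 42, 56.
XbaI cuts at 2 sites.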